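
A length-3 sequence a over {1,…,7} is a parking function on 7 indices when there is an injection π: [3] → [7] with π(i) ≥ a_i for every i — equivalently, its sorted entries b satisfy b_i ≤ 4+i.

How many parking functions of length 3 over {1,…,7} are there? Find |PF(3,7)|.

320

|PF| = 5·8^2 = 5 · 64 = 320 (Pollak)
Example (1,4,5) → sorted (1,4,5): b_i ≤ 4+i ∀i, a PF.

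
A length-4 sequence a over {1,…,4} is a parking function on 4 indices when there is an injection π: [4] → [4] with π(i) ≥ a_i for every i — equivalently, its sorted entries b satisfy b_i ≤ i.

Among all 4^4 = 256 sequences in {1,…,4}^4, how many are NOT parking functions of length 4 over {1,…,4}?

131

|PF(4,4)| = 1·5^3 = 1·125 = 125 [KW]
E.g. (4,3,3,4) → sorted (3,3,4,4): b_1=3>1, not a PF.
So 256 − 125 = 131 fail.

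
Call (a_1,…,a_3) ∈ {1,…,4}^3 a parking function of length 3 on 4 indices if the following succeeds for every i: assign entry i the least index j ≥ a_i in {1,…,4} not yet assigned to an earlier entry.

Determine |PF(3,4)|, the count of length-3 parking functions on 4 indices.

50

Count = (5−3)·5^(3−1) = 2·25 = 50 [KW]
Check (1,4,3) → sorted (1,3,4): b_i ≤ 1+i ∀i, a PF.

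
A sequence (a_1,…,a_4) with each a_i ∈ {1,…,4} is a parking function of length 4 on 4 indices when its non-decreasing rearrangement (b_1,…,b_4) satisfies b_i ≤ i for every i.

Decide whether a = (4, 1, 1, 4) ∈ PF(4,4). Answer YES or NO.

NO

Sorted: b = (1, 1, 4, 4).
  b_1=1 ≤ 1
  b_2=1 ≤ 2
  b_3=4 > 3
  fails at i=3 ⇒ NO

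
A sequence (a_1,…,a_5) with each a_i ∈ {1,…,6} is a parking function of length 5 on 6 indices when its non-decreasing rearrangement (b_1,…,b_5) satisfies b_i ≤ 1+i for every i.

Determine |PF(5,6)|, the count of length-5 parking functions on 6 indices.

4802

#PF = (6+1−5)·(6+1)^{5−1} = 2 · 2401 = 4802 (Konheim–Weiss)
Example (1,2,5,2,1) → sorted (1,1,2,2,5): b_i ≤ 1+i ∀i, a PF.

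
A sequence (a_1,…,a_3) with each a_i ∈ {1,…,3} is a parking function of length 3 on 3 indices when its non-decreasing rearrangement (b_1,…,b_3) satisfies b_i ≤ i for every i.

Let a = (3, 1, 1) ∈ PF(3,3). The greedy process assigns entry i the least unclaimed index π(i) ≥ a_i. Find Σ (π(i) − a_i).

1

Σπ = 6 ({1..3} each once); Σa = 3+1+1 = 5; disp = 6−5 = 1.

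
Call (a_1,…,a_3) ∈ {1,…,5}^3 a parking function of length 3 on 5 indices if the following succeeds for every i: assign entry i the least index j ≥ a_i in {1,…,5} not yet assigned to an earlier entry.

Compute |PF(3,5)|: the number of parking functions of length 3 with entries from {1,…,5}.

108

|PF(3,5)| = (5−3+1)·(5+1)^(3−1) = 3 · 36 = 108 (Konheim–Weiss)
Check (2,3,2) → sorted (2,2,3): b_i ≤ 2+i ∀i, a PF.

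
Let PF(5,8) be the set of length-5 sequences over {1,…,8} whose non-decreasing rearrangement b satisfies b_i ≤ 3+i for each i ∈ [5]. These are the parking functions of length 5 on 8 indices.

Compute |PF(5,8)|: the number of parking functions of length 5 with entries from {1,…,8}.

26244

#PF = 4·9^4 = 4·6561 = 26244 (Konheim–Weiss)
One tuple (8,2,2,3,4) → sorted (2,2,3,4,8): b_i ≤ 3+i ∀i, a PF.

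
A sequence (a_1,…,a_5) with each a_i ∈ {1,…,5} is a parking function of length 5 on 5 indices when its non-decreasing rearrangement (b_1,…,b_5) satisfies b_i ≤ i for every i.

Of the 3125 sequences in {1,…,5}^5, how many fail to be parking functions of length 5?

|PF| = 1·6^4 = 1 · 1296 = 1296 [KW]
One tuple (3,5,4,4,4) → sorted (3,4,4,4,5): b_1=3>1, not a PF.
So 3125 − 1296 = 1829 fail.

1829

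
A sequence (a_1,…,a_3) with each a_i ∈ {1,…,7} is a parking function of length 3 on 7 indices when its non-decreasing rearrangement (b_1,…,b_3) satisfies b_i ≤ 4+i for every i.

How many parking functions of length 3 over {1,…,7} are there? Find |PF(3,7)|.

#PF = (7+1−3)·(7+1)^{3−1} = 5 · 64 = 320 (Pollak)
E.g. (3,5,6) → sorted (3,5,6): b_i ≤ 4+i ∀i, a PF.

320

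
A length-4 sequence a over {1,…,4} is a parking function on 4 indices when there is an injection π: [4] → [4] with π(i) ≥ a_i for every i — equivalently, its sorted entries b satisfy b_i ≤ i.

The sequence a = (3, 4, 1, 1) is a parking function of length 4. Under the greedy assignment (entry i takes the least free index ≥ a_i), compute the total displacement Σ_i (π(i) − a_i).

Σπ(i) = 1+…+4 = 10; Σa = 3+4+1+1 = 9; disp = 10−9 = 1.

1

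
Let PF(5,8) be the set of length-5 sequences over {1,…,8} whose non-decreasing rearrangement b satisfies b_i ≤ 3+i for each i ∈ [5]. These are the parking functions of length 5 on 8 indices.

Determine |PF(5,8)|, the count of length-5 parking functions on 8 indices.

26244

|PF| = (8+1−5)·(8+1)^{5−1} = 4·6561 = 26244
Example (7,2,5,4,2) → sorted (2,2,4,5,7): b_i ≤ 3+i ∀i, a PF.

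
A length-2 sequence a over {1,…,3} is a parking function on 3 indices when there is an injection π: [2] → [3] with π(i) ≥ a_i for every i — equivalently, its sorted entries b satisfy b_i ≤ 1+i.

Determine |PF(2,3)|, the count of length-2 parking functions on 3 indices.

|PF(2,3)| = (3+1−2)·(3+1)^{2−1} = 2 · 4 = 8 [KW]
Check (3,1) → sorted (1,3): b_i ≤ 1+i ∀i, a PF.

8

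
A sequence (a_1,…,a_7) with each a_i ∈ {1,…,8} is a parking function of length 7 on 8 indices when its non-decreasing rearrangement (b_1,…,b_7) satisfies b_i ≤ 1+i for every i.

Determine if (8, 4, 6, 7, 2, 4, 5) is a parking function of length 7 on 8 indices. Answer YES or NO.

NO

Order a: b = (2, 4, 4, 5, 6, 7, 8).
  b_1=2 ≤ 2
  b_2=4 > 3
  fails at i=2 ⇒ NO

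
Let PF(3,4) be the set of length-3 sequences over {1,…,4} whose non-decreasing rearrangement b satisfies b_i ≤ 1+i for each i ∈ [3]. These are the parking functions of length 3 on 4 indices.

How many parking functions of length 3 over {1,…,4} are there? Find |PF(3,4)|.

Count = 2·5^2 = 2 · 25 = 50
Check (4,2,2) → sorted (2,2,4): b_i ≤ 1+i ∀i, a PF.

50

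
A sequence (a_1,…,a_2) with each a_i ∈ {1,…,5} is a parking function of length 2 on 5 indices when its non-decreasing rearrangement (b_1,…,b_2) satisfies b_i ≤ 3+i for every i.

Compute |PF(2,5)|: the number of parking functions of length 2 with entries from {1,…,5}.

|PF| = (6−2)·6^(2−1) = 4×6 = 24 [KW]
Example (2,3) → sorted (2,3): b_i ≤ 3+i ∀i, a PF.

24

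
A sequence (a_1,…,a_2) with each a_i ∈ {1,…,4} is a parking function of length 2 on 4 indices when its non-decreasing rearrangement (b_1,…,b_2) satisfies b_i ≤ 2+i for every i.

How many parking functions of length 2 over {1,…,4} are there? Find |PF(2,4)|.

#PF = (4−2+1)·(4+1)^(2−1) = 3·5 = 15
E.g. (2,3) → sorted (2,3): b_i ≤ 2+i ∀i, a PF.

15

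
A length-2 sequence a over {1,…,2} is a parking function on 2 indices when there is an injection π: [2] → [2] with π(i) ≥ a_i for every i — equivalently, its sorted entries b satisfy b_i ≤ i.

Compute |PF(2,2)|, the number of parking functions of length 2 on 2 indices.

Count = (2−2+1)·(2+1)^(2−1) = 1·3 = 3 (Konheim–Weiss)
Check (1,1) → sorted (1,1): b_i ≤ i ∀i, a PF.

3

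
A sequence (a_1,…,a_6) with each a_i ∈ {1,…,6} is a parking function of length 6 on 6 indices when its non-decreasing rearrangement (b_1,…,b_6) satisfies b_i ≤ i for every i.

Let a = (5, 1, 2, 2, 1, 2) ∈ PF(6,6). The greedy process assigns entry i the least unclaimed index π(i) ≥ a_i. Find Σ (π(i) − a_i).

8

Σπ(i) = 1+…+6 = 21; Σa = 5+1+2+2+1+2 = 13; disp = 21−13 = 8.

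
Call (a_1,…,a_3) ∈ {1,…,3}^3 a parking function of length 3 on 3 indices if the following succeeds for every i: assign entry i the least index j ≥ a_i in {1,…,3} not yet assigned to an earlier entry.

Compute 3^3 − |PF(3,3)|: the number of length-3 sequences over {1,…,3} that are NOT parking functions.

11

|PF(3,3)| = (4−3)·4^(3−1) = 1×16 = 16
Check (3,3,1) → sorted (1,3,3): b_2=3>2, not a PF.
So 27 − 16 = 11 fail.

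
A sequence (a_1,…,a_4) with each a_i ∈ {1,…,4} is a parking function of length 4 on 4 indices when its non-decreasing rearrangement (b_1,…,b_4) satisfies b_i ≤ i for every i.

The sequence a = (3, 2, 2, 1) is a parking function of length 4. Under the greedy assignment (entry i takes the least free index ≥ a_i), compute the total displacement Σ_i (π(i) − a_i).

2

Σπ(i) = 1+…+4 = 10; Σa = 3+2+2+1 = 8; disp = 10−8 = 2.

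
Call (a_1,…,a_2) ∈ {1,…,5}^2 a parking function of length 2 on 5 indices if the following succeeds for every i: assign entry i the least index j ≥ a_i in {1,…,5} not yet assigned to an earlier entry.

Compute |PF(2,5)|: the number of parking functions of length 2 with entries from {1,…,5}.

24

|PF(2,5)| = (5−2+1)·(5+1)^(2−1) = 4·6 = 24
One tuple (5,1) → sorted (1,5): b_i ≤ 3+i ∀i, a PF.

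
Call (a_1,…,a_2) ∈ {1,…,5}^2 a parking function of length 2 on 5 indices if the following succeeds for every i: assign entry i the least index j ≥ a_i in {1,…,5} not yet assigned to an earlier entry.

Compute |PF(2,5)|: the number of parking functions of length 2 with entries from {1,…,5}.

24

Count = 4·6^1 = 4 · 6 = 24 [KW]
E.g. (1,3) → sorted (1,3): b_i ≤ 3+i ∀i, a PF.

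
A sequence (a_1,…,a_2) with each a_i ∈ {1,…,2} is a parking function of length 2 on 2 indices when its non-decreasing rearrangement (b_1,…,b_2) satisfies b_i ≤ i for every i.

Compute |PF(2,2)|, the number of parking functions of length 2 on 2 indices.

3

Count = (2+1−2)·(2+1)^{2−1} = 1 · 3 = 3
E.g. (1,1) → sorted (1,1): b_i ≤ i ∀i, a PF.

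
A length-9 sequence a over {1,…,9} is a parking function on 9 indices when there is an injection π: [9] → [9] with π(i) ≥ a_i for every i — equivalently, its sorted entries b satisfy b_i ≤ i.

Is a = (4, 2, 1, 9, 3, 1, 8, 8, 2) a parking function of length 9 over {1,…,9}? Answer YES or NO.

Order a: b = (1, 1, 2, 2, 3, 4, 8, 8, 9).
  b_1=1 ≤ 1
  b_2=1 ≤ 2
  b_3=2 ≤ 3
  b_4=2 ≤ 4
  b_5=3 ≤ 5
  b_6=4 ≤ 6
  b_7=8 > 7
  fails at i=7 ⇒ NO

NO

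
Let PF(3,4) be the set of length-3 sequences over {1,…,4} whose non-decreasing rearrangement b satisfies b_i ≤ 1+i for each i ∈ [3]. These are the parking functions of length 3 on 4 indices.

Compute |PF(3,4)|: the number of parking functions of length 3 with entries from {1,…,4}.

|PF(3,4)| = (4+1−3)·(4+1)^{3−1} = 2·25 = 50 (Konheim–Weiss)
E.g. (1,3,2) → sorted (1,2,3): b_i ≤ 1+i ∀i, a PF.

50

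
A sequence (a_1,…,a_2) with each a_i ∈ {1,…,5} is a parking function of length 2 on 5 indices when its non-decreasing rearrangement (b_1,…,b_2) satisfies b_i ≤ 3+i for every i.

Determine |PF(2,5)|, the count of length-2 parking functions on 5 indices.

#PF = (5+1−2)·(5+1)^{2−1} = 4·6 = 24 [KW]
Example (3,1) → sorted (1,3): b_i ≤ 3+i ∀i, a PF.

24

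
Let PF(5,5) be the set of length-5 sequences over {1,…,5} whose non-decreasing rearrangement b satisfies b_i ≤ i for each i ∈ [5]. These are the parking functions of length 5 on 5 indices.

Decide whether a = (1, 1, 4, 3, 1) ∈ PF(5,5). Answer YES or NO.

Rearranged: b = (1, 1, 1, 3, 4).
  b_1=1 ≤ 1
  b_2=1 ≤ 2
  b_3=1 ≤ 3
  b_4=3 ≤ 4
  b_5=4 ≤ 5
All bounds hold ⇒ YES

YES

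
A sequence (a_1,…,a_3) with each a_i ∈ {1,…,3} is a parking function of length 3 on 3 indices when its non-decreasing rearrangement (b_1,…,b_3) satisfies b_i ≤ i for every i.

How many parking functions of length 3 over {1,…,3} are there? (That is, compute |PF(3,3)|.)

16

Count = (3+1−3)·(3+1)^{3−1} = 1·16 = 16 [KW]
E.g. (1,1,1) → sorted (1,1,1): b_i ≤ i ∀i, a PF.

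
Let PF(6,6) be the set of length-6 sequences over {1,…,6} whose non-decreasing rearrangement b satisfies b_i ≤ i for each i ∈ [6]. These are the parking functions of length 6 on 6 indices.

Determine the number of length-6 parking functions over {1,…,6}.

16807

#PF = (6−6+1)·(6+1)^(6−1) = 1×16807 = 16807 (Pollak)
Example (4,2,2,1,3,2) → sorted (1,2,2,2,3,4): b_i ≤ i ∀i, a PF.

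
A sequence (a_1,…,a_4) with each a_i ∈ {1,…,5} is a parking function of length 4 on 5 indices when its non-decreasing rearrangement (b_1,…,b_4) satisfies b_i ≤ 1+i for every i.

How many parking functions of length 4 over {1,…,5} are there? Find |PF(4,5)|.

432

|PF(4,5)| = (6−4)·6^(4−1) = 2 · 216 = 432
Example (4,5,2,3) → sorted (2,3,4,5): b_i ≤ 1+i ∀i, a PF.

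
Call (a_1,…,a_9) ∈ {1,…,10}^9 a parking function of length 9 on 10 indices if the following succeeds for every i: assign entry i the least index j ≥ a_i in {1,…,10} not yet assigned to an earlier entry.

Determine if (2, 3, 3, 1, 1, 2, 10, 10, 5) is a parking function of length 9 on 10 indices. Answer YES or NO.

NO

Sorted: b = (1, 1, 2, 2, 3, 3, 5, 10, 10).
  b_1=1 ≤ 2
  b_2=1 ≤ 3
  b_3=2 ≤ 4
  b_4=2 ≤ 5
  b_5=3 ≤ 6
  b_6=3 ≤ 7
  b_7=5 ≤ 8
  b_8=10 > 9
  fails at i=8 ⇒ NO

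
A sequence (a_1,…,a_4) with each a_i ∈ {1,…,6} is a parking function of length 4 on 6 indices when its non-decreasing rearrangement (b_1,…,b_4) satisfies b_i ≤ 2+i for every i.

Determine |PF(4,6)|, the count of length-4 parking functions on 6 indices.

1029

Count = (6−4+1)·(6+1)^(4−1) = 3×343 = 1029 (Konheim–Weiss)
Check (3,6,2,4) → sorted (2,3,4,6): b_i ≤ 2+i ∀i, a PF.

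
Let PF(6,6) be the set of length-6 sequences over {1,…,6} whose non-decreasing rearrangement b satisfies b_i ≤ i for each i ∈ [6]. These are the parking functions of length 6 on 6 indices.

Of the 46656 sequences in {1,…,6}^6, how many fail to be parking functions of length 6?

29849

|PF(6,6)| = (7−6)·7^(6−1) = 1×16807 = 16807
Check (6,6,6,6,1,3) → sorted (1,3,6,6,6,6): b_2=3>2, not a PF.
So 46656 − 16807 = 29849 fail.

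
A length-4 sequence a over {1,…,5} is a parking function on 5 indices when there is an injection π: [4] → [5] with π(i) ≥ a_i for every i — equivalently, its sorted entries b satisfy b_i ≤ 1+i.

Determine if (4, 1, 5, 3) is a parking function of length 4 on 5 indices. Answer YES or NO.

YES

Rearranged: b = (1, 3, 4, 5).
  b_1=1 ≤ 2
  b_2=3 ≤ 3
  b_3=4 ≤ 4
  b_4=5 ≤ 5
All bounds hold ⇒ YES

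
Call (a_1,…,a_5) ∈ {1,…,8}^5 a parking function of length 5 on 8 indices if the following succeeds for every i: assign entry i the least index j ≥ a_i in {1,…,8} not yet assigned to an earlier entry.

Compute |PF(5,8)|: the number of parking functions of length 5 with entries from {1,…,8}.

26244

|PF(5,8)| = (8+1−5)·(8+1)^{5−1} = 4·6561 = 26244
E.g. (4,7,2,8,2) → sorted (2,2,4,7,8): b_i ≤ 3+i ∀i, a PF.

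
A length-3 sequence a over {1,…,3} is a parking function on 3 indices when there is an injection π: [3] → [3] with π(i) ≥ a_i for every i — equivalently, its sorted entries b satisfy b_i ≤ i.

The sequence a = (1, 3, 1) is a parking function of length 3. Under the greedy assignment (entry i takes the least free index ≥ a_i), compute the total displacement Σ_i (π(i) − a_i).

1

Σπ = 3·4/2 = 6 (π permutes [3]); Σa = 1+3+1 = 5; disp = 6−5 = 1.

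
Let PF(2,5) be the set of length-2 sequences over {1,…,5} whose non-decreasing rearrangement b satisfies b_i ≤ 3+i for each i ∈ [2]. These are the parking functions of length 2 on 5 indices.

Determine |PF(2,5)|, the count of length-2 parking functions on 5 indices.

Count = (5−2+1)·(5+1)^(2−1) = 4 · 6 = 24 [KW]
Example (2,5) → sorted (2,5): b_i ≤ 3+i ∀i, a PF.

24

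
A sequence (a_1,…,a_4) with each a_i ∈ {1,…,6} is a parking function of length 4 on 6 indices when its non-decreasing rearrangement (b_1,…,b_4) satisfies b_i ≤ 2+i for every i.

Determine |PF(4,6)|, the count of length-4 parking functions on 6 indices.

|PF| = (7−4)·7^(4−1) = 3 · 343 = 1029 [KW]
E.g. (2,3,2,1) → sorted (1,2,2,3): b_i ≤ 2+i ∀i, a PF.

1029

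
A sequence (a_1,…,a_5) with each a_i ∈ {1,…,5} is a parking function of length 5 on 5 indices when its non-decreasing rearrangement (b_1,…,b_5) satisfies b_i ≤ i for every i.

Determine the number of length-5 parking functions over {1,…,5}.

1296

|PF| = 1·6^4 = 1·1296 = 1296 (Pollak)
One tuple (2,4,1,3,4) → sorted (1,2,3,4,4): b_i ≤ i ∀i, a PF.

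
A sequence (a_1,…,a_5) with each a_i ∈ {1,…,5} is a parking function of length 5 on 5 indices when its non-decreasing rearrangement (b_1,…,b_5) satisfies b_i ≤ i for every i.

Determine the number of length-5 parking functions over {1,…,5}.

|PF| = 1·6^4 = 1×1296 = 1296
E.g. (2,4,4,1,1) → sorted (1,1,2,4,4): b_i ≤ i ∀i, a PF.

1296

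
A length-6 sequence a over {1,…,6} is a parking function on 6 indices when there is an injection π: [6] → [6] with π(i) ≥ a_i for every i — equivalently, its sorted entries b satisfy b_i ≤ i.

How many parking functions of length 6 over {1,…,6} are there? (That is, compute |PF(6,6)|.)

#PF = 1·7^5 = 1 · 16807 = 16807 (Konheim–Weiss)
Check (2,1,5,6,2,3) → sorted (1,2,2,3,5,6): b_i ≤ i ∀i, a PF.

16807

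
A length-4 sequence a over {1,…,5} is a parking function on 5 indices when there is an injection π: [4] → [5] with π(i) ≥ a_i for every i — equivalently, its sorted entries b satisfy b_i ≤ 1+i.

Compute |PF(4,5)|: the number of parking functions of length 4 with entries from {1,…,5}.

432

#PF = 2·6^3 = 2·216 = 432 (Konheim–Weiss)
Example (2,3,3,4) → sorted (2,3,3,4): b_i ≤ 1+i ∀i, a PF.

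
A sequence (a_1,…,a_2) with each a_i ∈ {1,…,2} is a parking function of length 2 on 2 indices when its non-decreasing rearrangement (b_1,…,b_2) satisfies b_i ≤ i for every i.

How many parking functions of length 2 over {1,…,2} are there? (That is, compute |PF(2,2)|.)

#PF = (2+1−2)·(2+1)^{2−1} = 1 · 3 = 3 [KW]
Example (1,1) → sorted (1,1): b_i ≤ i ∀i, a PF.

3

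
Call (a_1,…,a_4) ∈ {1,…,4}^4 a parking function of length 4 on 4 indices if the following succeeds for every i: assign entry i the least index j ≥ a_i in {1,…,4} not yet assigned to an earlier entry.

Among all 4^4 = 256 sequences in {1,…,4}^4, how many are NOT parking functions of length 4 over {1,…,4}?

131

|PF| = (4+1−4)·(4+1)^{4−1} = 1×125 = 125 (Konheim–Weiss)
Example (3,2,3,3) → sorted (2,3,3,3): b_1=2>1, not a PF.
4^4 − 125 = 256 − 125 = 131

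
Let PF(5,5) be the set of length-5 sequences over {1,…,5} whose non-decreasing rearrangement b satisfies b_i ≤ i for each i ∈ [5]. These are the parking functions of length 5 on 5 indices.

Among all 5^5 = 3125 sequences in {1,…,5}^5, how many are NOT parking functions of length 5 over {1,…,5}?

1829

|PF(5,5)| = (6−5)·6^(5−1) = 1×1296 = 1296 (Pollak)
Example (5,2,3,4,3) → sorted (2,3,3,4,5): b_1=2>1, not a PF.
Total 3125; non-PF = 3125−1296 = 1829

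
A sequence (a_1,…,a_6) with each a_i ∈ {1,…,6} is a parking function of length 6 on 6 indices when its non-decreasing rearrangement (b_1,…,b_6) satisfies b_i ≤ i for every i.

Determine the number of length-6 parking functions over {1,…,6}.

#PF = (7−6)·7^(6−1) = 1 · 16807 = 16807 (Pollak)
E.g. (3,1,2,1,1,3) → sorted (1,1,1,2,3,3): b_i ≤ i ∀i, a PF.

16807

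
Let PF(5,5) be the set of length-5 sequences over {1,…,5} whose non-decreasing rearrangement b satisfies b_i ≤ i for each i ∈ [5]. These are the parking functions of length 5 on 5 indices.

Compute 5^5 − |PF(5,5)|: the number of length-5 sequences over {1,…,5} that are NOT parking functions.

1829

Count = (5+1−5)·(5+1)^{5−1} = 1 · 1296 = 1296 [KW]
Check (2,4,5,5,2) → sorted (2,2,4,5,5): b_1=2>1, not a PF.
Total 3125; non-PF = 3125−1296 = 1829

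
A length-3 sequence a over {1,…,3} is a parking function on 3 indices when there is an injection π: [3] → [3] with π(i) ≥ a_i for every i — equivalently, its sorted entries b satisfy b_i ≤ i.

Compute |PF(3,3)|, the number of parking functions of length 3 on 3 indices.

16

#PF = (4−3)·4^(3−1) = 1·16 = 16 [KW]
Check (2,2,1) → sorted (1,2,2): b_i ≤ i ∀i, a PF.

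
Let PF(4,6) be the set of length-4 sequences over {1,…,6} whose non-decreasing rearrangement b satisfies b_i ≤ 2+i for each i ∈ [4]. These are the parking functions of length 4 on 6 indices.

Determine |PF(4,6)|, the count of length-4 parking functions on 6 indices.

1029

|PF(4,6)| = (6−4+1)·(6+1)^(4−1) = 3×343 = 1029 [KW]
E.g. (5,4,1,5) → sorted (1,4,5,5): b_i ≤ 2+i ∀i, a PF.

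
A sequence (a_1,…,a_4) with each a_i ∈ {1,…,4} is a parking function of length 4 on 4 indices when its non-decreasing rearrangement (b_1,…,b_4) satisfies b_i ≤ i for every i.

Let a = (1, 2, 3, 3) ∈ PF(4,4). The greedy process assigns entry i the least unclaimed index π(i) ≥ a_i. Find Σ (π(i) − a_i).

1

Σπ(i) = 1+…+4 = 10; Σa = 1+2+3+3 = 9; disp = 10−9 = 1.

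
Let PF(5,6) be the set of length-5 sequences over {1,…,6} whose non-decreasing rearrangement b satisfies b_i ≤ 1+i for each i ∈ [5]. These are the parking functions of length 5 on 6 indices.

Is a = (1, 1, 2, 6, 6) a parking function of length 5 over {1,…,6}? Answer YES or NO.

Rearranged: b = (1, 1, 2, 6, 6).
  b_1=1 ≤ 2
  b_2=1 ≤ 3
  b_3=2 ≤ 4
  b_4=6 > 5
  fails at i=4 ⇒ NO

NO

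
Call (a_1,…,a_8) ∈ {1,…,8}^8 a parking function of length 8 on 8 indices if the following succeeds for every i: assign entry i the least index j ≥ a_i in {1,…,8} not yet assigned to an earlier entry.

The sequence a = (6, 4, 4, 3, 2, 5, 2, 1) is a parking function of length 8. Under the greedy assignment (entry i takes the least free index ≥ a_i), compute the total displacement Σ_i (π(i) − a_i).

Σπ = 8·9/2 = 36 (π permutes [8]); Σa = 6+4+4+3+2+5+2+1 = 27; disp = 36−27 = 9.

9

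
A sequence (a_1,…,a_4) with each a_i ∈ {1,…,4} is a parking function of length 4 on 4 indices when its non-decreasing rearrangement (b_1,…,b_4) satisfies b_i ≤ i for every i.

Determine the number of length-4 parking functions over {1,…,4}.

Count = (4+1−4)·(4+1)^{4−1} = 1×125 = 125 (Pollak)
E.g. (1,2,3,2) → sorted (1,2,2,3): b_i ≤ i ∀i, a PF.

125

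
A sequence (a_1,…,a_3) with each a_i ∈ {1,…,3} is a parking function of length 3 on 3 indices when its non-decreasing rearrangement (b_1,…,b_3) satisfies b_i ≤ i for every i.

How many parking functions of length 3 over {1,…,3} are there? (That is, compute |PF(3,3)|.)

Count = (3+1−3)·(3+1)^{3−1} = 1 · 16 = 16 (Konheim–Weiss)
Check (2,3,1) → sorted (1,2,3): b_i ≤ i ∀i, a PF.

16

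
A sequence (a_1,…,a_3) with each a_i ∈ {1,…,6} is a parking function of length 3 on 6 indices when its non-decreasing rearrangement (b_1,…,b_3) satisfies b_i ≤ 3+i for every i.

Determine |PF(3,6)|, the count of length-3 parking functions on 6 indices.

|PF| = (7−3)·7^(3−1) = 4·49 = 196
Check (1,1,2) → sorted (1,1,2): b_i ≤ 3+i ∀i, a PF.

196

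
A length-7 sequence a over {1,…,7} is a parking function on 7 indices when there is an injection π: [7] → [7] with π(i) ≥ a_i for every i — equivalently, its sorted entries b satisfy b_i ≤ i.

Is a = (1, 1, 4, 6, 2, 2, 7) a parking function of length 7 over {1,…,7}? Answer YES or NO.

YES

Order a: b = (1, 1, 2, 2, 4, 6, 7).
  b_1=1 ≤ 1
  b_2=1 ≤ 2
  b_3=2 ≤ 3
  b_4=2 ≤ 4
  b_5=4 ≤ 5
  b_6=6 ≤ 6
  b_7=7 ≤ 7
All bounds hold ⇒ YES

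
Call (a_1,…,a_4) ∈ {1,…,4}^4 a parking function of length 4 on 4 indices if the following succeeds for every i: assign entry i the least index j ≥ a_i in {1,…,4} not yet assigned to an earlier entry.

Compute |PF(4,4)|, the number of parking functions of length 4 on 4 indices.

125

#PF = 1·5^3 = 1×125 = 125 (Pollak)
One tuple (2,3,2,1) → sorted (1,2,2,3): b_i ≤ i ∀i, a PF.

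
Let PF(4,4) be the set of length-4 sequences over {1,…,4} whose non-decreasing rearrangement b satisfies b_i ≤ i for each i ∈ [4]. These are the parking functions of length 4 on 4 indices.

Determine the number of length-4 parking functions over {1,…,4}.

125

|PF| = (4+1−4)·(4+1)^{4−1} = 1·125 = 125 [KW]
Check (1,4,1,3) → sorted (1,1,3,4): b_i ≤ i ∀i, a PF.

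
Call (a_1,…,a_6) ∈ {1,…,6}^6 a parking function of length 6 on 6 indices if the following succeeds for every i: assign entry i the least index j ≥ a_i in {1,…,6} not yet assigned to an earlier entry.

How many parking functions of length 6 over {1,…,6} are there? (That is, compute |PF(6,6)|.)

16807

#PF = (6+1−6)·(6+1)^{6−1} = 1·16807 = 16807
Example (5,1,5,1,1,2) → sorted (1,1,1,2,5,5): b_i ≤ i ∀i, a PF.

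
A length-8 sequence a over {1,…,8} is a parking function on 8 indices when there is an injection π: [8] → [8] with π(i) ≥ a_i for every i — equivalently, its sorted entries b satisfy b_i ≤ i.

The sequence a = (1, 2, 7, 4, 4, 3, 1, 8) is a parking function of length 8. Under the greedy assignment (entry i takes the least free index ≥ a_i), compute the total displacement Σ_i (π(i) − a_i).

6

Σπ(i) = 1+…+8 = 36; Σa = 1+2+7+4+4+3+1+8 = 30; disp = 36−30 = 6.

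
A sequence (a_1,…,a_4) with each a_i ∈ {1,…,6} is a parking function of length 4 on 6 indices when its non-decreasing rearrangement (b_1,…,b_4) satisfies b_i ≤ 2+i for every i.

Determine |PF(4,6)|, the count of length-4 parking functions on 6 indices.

1029

|PF| = (7−4)·7^(4−1) = 3 · 343 = 1029
Example (4,3,6,1) → sorted (1,3,4,6): b_i ≤ 2+i ∀i, a PF.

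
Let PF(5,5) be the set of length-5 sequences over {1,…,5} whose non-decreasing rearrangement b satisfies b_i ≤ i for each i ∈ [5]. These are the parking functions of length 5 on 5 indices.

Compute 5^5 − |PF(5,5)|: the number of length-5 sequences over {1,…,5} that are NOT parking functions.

|PF| = (5−5+1)·(5+1)^(5−1) = 1·1296 = 1296 (Pollak)
One tuple (3,4,4,5,4) → sorted (3,4,4,4,5): b_1=3>1, not a PF.
So 3125 − 1296 = 1829 fail.

1829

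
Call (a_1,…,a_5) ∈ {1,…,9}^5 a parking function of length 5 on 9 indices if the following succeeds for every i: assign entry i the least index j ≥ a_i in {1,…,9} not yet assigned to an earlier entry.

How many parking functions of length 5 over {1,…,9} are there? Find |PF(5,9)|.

50000

#PF = (10−5)·10^(5−1) = 5×10000 = 50000 [KW]
E.g. (1,1,8,5,1) → sorted (1,1,1,5,8): b_i ≤ 4+i ∀i, a PF.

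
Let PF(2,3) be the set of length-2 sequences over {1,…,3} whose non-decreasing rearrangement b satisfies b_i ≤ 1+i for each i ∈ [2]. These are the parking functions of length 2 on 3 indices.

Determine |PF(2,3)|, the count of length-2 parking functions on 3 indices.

8

Count = (3−2+1)·(3+1)^(2−1) = 2×4 = 8 (Konheim–Weiss)
Check (3,1) → sorted (1,3): b_i ≤ 1+i ∀i, a PF.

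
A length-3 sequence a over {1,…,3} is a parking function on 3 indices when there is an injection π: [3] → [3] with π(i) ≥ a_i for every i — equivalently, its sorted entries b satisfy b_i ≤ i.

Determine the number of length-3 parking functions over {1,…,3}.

|PF| = 1·4^2 = 1·16 = 16 [KW]
E.g. (1,1,1) → sorted (1,1,1): b_i ≤ i ∀i, a PF.

16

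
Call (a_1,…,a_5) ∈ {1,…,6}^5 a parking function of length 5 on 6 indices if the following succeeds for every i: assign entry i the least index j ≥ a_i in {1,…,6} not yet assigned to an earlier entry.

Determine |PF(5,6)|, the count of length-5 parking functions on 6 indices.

4802

Count = 2·7^4 = 2·2401 = 4802 (Pollak)
Example (2,3,5,2,3) → sorted (2,2,3,3,5): b_i ≤ 1+i ∀i, a PF.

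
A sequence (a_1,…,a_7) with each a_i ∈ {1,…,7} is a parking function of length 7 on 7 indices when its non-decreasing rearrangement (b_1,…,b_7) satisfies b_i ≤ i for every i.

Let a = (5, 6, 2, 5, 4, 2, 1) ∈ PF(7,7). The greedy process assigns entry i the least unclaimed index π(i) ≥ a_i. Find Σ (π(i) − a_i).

3

Σπ = 7·8/2 = 28 (π permutes [7]); Σa = 5+6+2+5+4+2+1 = 25; disp = 28−25 = 3.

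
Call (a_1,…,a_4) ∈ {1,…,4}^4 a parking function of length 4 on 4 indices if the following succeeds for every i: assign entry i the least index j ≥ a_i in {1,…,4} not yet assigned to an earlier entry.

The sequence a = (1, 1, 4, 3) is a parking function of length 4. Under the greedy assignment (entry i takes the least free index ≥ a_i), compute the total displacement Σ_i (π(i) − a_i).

1

Σπ(i) = 1+…+4 = 10; Σa = 1+1+4+3 = 9; disp = 10−9 = 1.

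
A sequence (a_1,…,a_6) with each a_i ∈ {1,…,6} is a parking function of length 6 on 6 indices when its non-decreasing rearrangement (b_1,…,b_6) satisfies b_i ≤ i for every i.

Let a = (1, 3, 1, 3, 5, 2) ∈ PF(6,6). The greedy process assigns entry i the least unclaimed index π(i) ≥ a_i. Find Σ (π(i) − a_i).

Σπ = 6·7/2 = 21 (π permutes [6]); Σa = 1+3+1+3+5+2 = 15; disp = 21−15 = 6.

6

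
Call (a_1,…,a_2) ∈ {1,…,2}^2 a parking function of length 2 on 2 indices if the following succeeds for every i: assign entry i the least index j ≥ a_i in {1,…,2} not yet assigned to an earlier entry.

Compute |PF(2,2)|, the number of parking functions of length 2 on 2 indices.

|PF| = (3−2)·3^(2−1) = 1 · 3 = 3 (Konheim–Weiss)
One tuple (2,1) → sorted (1,2): b_i ≤ i ∀i, a PF.

3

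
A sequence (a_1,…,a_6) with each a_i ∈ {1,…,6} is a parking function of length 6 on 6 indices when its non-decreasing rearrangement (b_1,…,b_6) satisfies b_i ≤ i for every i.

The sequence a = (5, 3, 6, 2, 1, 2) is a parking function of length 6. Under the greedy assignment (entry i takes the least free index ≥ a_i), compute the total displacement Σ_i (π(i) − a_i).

Σπ(i) = 1+…+6 = 21; Σa = 5+3+6+2+1+2 = 19; disp = 21−19 = 2.

2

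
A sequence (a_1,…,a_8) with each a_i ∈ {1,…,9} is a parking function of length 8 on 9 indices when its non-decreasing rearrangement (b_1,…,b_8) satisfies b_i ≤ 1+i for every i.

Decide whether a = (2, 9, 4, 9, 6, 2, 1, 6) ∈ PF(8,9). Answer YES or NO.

NO

Rearranged: b = (1, 2, 2, 4, 6, 6, 9, 9).
  b_1=1 ≤ 2
  b_2=2 ≤ 3
  b_3=2 ≤ 4
  b_4=4 ≤ 5
  b_5=6 ≤ 6
  b_6=6 ≤ 7
  b_7=9 > 8
  fails at i=7 ⇒ NO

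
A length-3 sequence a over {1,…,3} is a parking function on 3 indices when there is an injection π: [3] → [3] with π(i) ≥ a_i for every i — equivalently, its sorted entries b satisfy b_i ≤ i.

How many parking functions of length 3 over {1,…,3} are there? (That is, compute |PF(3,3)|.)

16

Count = (3−3+1)·(3+1)^(3−1) = 1×16 = 16
One tuple (1,1,3) → sorted (1,1,3): b_i ≤ i ∀i, a PF.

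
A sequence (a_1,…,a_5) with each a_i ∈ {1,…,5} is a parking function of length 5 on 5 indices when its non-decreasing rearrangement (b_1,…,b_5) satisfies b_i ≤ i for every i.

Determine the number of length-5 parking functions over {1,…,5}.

1296

Count = (5−5+1)·(5+1)^(5−1) = 1 · 1296 = 1296 (Konheim–Weiss)
Check (2,1,3,1,3) → sorted (1,1,2,3,3): b_i ≤ i ∀i, a PF.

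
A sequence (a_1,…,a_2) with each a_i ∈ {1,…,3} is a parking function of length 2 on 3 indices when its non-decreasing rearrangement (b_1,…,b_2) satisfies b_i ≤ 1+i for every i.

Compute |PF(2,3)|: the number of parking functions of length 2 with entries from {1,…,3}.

|PF| = 2·4^1 = 2×4 = 8 [KW]
One tuple (1,3) → sorted (1,3): b_i ≤ 1+i ∀i, a PF.

8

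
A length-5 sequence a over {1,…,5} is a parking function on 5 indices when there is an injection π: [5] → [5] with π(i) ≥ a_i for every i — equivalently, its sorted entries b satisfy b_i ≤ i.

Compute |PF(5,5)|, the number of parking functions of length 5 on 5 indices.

Count = (6−5)·6^(5−1) = 1·1296 = 1296 (Pollak)
Example (1,3,4,2,4) → sorted (1,2,3,4,4): b_i ≤ i ∀i, a PF.

1296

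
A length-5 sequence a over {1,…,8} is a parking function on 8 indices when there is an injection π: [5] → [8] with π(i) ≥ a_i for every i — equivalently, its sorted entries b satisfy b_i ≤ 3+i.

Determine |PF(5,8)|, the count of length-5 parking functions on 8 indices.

|PF(5,8)| = (8+1−5)·(8+1)^{5−1} = 4 · 6561 = 26244 (Konheim–Weiss)
Check (1,6,6,6,4) → sorted (1,4,6,6,6): b_i ≤ 3+i ∀i, a PF.

26244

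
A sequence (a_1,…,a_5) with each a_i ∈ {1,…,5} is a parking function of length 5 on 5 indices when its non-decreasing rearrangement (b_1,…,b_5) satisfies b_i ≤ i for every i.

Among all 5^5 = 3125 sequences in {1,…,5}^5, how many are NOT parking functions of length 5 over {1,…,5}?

|PF| = 1·6^4 = 1×1296 = 1296 [KW]
Check (5,4,4,2,2) → sorted (2,2,4,4,5): b_1=2>1, not a PF.
Total 3125; non-PF = 3125−1296 = 1829

1829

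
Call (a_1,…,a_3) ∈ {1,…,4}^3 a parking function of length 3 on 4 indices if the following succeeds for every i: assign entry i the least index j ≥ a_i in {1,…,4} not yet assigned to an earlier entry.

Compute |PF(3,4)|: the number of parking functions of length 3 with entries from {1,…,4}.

50

Count = (4−3+1)·(4+1)^(3−1) = 2×25 = 50 (Konheim–Weiss)
E.g. (4,2,1) → sorted (1,2,4): b_i ≤ 1+i ∀i, a PF.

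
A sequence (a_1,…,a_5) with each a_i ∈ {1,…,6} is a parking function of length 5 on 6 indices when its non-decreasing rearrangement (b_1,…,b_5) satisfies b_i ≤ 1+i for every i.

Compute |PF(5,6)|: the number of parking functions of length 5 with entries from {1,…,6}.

4802

Count = (6+1−5)·(6+1)^{5−1} = 2·2401 = 4802 (Pollak)
Example (2,5,1,1,3) → sorted (1,1,2,3,5): b_i ≤ 1+i ∀i, a PF.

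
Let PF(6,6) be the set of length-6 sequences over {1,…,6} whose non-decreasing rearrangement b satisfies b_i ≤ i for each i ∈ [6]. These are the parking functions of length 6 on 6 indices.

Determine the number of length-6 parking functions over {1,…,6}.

#PF = (7−6)·7^(6−1) = 1·16807 = 16807 (Konheim–Weiss)
One tuple (3,3,2,5,2,1) → sorted (1,2,2,3,3,5): b_i ≤ i ∀i, a PF.

16807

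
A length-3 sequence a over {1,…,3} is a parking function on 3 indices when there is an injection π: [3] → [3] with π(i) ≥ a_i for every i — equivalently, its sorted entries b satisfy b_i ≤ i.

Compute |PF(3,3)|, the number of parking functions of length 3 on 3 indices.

16

|PF(3,3)| = (3+1−3)·(3+1)^{3−1} = 1 · 16 = 16 (Konheim–Weiss)
Example (1,2,3) → sorted (1,2,3): b_i ≤ i ∀i, a PF.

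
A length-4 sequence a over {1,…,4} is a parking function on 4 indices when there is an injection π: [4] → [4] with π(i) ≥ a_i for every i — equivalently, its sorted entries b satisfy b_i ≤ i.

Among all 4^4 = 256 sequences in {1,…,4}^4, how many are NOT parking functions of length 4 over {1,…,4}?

131

#PF = 1·5^3 = 1·125 = 125 [KW]
Check (4,2,1,4) → sorted (1,2,4,4): b_3=4>3, not a PF.
Total 256; non-PF = 256−125 = 131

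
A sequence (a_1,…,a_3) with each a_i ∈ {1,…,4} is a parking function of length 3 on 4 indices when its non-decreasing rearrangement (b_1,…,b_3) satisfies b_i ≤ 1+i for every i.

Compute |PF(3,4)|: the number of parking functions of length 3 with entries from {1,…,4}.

#PF = (5−3)·5^(3−1) = 2·25 = 50 [KW]
One tuple (2,1,4) → sorted (1,2,4): b_i ≤ 1+i ∀i, a PF.

50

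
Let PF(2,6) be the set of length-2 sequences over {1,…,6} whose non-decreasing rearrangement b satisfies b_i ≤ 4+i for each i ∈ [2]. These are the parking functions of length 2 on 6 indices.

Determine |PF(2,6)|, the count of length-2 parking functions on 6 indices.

35

Count = 5·7^1 = 5 · 7 = 35 [KW]
Example (3,3) → sorted (3,3): b_i ≤ 4+i ∀i, a PF.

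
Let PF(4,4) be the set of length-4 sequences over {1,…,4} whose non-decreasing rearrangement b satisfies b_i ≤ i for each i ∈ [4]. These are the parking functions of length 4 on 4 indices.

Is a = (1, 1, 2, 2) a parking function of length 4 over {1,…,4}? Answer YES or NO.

Order a: b = (1, 1, 2, 2).
  b_1=1 ≤ 1
  b_2=1 ≤ 2
  b_3=2 ≤ 3
  b_4=2 ≤ 4
All bounds hold ⇒ YES

YES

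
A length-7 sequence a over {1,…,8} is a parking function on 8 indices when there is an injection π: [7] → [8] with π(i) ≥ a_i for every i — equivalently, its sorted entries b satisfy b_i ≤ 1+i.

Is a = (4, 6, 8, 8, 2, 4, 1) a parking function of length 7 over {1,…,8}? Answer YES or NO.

Order a: b = (1, 2, 4, 4, 6, 8, 8).
  b_1=1 ≤ 2
  b_2=2 ≤ 3
  b_3=4 ≤ 4
  b_4=4 ≤ 5
  b_5=6 ≤ 6
  b_6=8 > 7
  fails at i=6 ⇒ NO

NO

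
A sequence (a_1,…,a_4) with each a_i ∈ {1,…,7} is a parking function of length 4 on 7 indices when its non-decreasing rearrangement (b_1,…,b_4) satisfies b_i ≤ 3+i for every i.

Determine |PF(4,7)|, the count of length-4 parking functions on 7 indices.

|PF| = 4·8^3 = 4×512 = 2048 (Konheim–Weiss)
E.g. (3,4,7,6) → sorted (3,4,6,7): b_i ≤ 3+i ∀i, a PF.

2048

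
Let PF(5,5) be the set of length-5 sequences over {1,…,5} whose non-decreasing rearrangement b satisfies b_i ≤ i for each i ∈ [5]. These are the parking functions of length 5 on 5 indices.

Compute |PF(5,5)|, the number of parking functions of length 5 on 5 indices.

|PF(5,5)| = 1·6^4 = 1×1296 = 1296
Example (2,1,5,1,3) → sorted (1,1,2,3,5): b_i ≤ i ∀i, a PF.

1296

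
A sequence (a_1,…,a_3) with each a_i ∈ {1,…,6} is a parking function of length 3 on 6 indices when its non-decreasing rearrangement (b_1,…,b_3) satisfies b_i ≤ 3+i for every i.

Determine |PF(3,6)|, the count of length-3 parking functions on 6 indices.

196

#PF = (7−3)·7^(3−1) = 4·49 = 196 [KW]
One tuple (5,4,1) → sorted (1,4,5): b_i ≤ 3+i ∀i, a PF.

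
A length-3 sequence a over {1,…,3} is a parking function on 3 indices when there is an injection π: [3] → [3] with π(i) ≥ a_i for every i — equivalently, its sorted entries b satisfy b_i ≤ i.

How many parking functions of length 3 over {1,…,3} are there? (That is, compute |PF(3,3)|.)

|PF(3,3)| = (3−3+1)·(3+1)^(3−1) = 1·16 = 16
E.g. (1,2,3) → sorted (1,2,3): b_i ≤ i ∀i, a PF.

16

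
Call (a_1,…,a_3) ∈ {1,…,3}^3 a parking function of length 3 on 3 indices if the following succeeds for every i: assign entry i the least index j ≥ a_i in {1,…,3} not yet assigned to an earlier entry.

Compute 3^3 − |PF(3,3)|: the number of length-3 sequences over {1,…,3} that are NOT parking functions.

|PF| = (4−3)·4^(3−1) = 1×16 = 16
One tuple (2,2,3) → sorted (2,2,3): b_1=2>1, not a PF.
So 27 − 16 = 11 fail.

11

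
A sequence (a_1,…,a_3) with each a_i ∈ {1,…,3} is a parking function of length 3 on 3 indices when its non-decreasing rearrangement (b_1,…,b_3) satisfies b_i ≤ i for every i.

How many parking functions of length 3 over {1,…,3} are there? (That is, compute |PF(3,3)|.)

16

|PF| = (3−3+1)·(3+1)^(3−1) = 1 · 16 = 16
One tuple (1,2,2) → sorted (1,2,2): b_i ≤ i ∀i, a PF.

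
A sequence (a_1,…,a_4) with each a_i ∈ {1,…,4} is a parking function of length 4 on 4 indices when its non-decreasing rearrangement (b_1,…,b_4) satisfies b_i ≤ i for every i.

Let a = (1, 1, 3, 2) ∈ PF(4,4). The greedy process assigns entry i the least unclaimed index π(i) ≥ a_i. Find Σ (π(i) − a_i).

Σπ = 10 ({1..4} each once); Σa = 1+1+3+2 = 7; disp = 10−7 = 3.

3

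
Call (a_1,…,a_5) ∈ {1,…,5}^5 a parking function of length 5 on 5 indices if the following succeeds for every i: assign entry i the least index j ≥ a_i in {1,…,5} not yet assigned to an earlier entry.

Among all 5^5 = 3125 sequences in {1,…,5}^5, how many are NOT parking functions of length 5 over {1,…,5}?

#PF = (6−5)·6^(5−1) = 1×1296 = 1296 (Konheim–Weiss)
One tuple (5,1,3,1,5) → sorted (1,1,3,5,5): b_4=5>4, not a PF.
So 3125 − 1296 = 1829 fail.

1829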